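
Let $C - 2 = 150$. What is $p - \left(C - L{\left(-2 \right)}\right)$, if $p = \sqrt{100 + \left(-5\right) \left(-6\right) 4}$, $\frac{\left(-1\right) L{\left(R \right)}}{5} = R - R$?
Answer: $-152 + 2 \sqrt{55} \approx -137.17$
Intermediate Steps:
$C = 152$ ($C = 2 + 150 = 152$)
$L{\left(R \right)} = 0$ ($L{\left(R \right)} = - 5 \left(R - R\right) = \left(-5\right) 0 = 0$)
$p = 2 \sqrt{55}$ ($p = \sqrt{100 + 30 \cdot 4} = \sqrt{100 + 120} = \sqrt{220} = 2 \sqrt{55} \approx 14.832$)
$p - \left(C - L{\left(-2 \right)}\right) = 2 \sqrt{55} - \left(152 - 0\right) = 2 \sqrt{55} - \left(152 + 0\right) = 2 \sqrt{55} - 152 = -152 + 2 \sqrt{55}$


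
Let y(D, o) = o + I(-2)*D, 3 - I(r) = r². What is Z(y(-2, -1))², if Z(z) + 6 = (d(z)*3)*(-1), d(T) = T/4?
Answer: 729/16 ≈ 45.563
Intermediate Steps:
I(r) = 3 - r²
y(D, o) = o - D (y(D, o) = o + (3 - 1*(-2)²)*D = o + (3 - 1*4)*D = o + (3 - 4)*D = o - D)
d(T) = T/4 (d(T) = T*(¼) = T/4)
Z(z) = -6 - 3*z/4 (Z(z) = -6 + ((z/4)*3)*(-1) = -6 + (3*z/4)*(-1) = -6 - 3*z/4)
Z(y(-2, -1))² = (-6 - 3*(-1 - 1*(-2))/4)² = (-6 - 3*(-1 + 2)/4)² = (-6 - ¾*1)² = (-6 - ¾)² = (-27/4)² = 729/16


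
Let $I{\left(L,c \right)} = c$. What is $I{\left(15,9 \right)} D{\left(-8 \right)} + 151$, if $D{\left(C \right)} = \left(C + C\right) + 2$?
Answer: $25$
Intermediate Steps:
$D{\left(C \right)} = 2 + 2 C$ ($D{\left(C \right)} = 2 C + 2 = 2 + 2 C$)
$I{\left(15,9 \right)} D{\left(-8 \right)} + 151 = 9 \left(2 + 2 \left(-8\right)\right) + 151 = 9 \left(2 - 16\right) + 151 = 9 \left(-14\right) + 151 = -126 + 151 = 25$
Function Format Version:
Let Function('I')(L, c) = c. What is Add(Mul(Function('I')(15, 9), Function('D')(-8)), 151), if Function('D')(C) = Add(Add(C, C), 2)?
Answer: 25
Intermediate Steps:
Function('D')(C) = Add(2, Mul(2, C)) (Function('D')(C) = Add(Mul(2, C), 2) = Add(2, Mul(2, C)))
Add(Mul(Function('I')(15, 9), Function('D')(-8)), 151) = Add(Mul(9, Add(2, Mul(2, -8))), 151) = Add(Mul(9, Add(2, -16)), 151) = Add(Mul(9, -14), 151) = Add(-126, 151) = 25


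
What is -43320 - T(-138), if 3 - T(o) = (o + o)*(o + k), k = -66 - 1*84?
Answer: 36165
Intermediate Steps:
k = -150 (k = -66 - 84 = -150)
T(o) = 3 - 2*o*(-150 + o) (T(o) = 3 - (o + o)*(o - 150) = 3 - 2*o*(-150 + o))
-43320 - T(-138) = -43320 - (3 - 2*(-138)**2 + 300*(-138)) = -43320 - (3 - 2*19044 - 41400) = -43320 - (3 - 38088 - 41400) = -43320 - 1*(-79485) = -43320 + 79485 = 36165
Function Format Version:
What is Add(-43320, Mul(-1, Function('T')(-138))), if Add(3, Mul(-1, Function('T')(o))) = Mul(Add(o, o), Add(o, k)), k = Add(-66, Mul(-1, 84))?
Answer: 36165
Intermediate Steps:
k = -150 (k = Add(-66, -84) = -150)
Function('T')(o) = Add(3, Mul(-2, o, Add(-150, o))) (Function('T')(o) = Add(3, Mul(-1, Mul(Add(o, o), Add(o, -150)))) = Add(3, Mul(-1, Mul(Mul(2, o), Add(-150, o)))) = Add(3, Mul(-1, Mul(2, o, Add(-150, o)))) = Add(3, Mul(-2, o, Add(-150, o))))
Add(-43320, Mul(-1, Function('T')(-138))) = Add(-43320, Mul(-1, Add(3, Mul(-2, Pow(-138, 2)), Mul(300, -138)))) = Add(-43320, Mul(-1, Add(3, Mul(-2, 19044), -41400))) = Add(-43320, Mul(-1, Add(3, -38088, -41400))) = Add(-43320, Mul(-1, -79485)) = Add(-43320, 79485) = 36165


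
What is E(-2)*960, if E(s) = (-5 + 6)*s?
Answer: -1920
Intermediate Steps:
E(s) = s (E(s) = 1*s = s)
E(-2)*960 = -2*960 = -1920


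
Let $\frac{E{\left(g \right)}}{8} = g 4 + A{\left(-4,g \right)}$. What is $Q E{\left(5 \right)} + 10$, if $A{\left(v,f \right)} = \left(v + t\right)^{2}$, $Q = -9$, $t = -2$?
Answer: $-4022$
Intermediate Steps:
$A{\left(v,f \right)} = \left(-2 + v\right)^{2}$ ($A{\left(v,f \right)} = \left(v - 2\right)^{2} = \left(-2 + v\right)^{2}$)
$E{\left(g \right)} = 288 + 32 g$ ($E{\left(g \right)} = 8 \left(g 4 + \left(-2 - 4\right)^{2}\right) = 8 \left(4 g + \left(-6\right)^{2}\right) = 8 \left(4 g + 36\right) = 8 \left(36 + 4 g\right) = 288 + 32 g$)
$Q E{\left(5 \right)} + 10 = - 9 \left(288 + 32 \cdot 5\right) + 10 = - 9 \left(288 + 160\right) + 10 = \left(-9\right) 448 + 10 = -4032 + 10 = -4022$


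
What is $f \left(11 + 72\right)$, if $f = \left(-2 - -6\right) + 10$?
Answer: $1162$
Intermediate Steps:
$f = 14$ ($f = \left(-2 + 6\right) + 10 = 4 + 10 = 14$)
$f \left(11 + 72\right) = 14 \left(11 + 72\right) = 14 \cdot 83 = 1162$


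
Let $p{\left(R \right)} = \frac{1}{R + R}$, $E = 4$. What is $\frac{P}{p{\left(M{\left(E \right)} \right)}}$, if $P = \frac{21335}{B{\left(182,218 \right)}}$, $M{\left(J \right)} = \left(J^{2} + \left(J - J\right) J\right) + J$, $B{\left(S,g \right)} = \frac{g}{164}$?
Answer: $\frac{69978800}{109} \approx 6.4201 \cdot 10^{5}$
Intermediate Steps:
$B{\left(S,g \right)} = \frac{g}{164}$ ($B{\left(S,g \right)} = g \frac{1}{164} = \frac{g}{164}$)
$M{\left(J \right)} = J + J^{2}$ ($M{\left(J \right)} = \left(J^{2} + 0 J\right) + J = \left(J^{2} + 0\right) + J = J^{2} + J = J + J^{2}$)
$p{\left(R \right)} = \frac{1}{2 R}$
$P = \frac{1749470}{109}$ ($P = \frac{21335}{\frac{1}{164} \cdot 218} = \frac{21335}{\frac{109}{82}} = 21335 \cdot \frac{82}{109} = \frac{1749470}{109} \approx 16050.0$)
$\frac{P}{p{\left(M{\left(E \right)} \right)}} = \frac{1749470}{109 \frac{1}{2 \cdot 4 \left(1 + 4\right)}} = \frac{1749470}{109 \frac{1}{2 \cdot 4 \cdot 5}} = \frac{1749470}{109 \frac{1}{2 \cdot 20}} = \frac{1749470}{109 \cdot \frac{1}{2} \cdot \frac{1}{20}} = \frac{1749470 \frac{1}{\frac{1}{40}}}{109} = \frac{1749470}{109} \cdot 40 = \frac{69978800}{109}$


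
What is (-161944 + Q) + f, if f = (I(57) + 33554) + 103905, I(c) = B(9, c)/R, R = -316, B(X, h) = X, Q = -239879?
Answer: -83539033/316 ≈ -2.6436e+5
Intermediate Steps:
I(c) = -9/316 (I(c) = 9/(-316) = 9*(-1/316) = -9/316)
f = 43437035/316 (f = (-9/316 + 33554) + 103905 = 10603055/316 + 103905 = 43437035/316 ≈ 1.3746e+5)
(-161944 + Q) + f = (-161944 - 239879) + 43437035/316 = -401823 + 43437035/316 = -83539033/316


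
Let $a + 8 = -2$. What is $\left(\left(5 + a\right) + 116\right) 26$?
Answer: $2886$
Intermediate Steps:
$a = -10$ ($a = -8 - 2 = -10$)
$\left(\left(5 + a\right) + 116\right) 26 = \left(\left(5 - 10\right) + 116\right) 26 = \left(-5 + 116\right) 26 = 111 \cdot 26 = 2886$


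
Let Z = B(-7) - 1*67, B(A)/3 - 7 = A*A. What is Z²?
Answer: 10201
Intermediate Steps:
B(A) = 21 + 3*A² (B(A) = 21 + 3*(A*A) = 21 + 3*A²)
Z = 101 (Z = (21 + 3*(-7)²) - 1*67 = (21 + 3*49) - 67 = (21 + 147) - 67 = 168 - 67 = 101)
Z² = 101² = 10201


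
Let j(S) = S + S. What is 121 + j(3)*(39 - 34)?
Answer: 151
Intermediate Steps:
j(S) = 2*S
121 + j(3)*(39 - 34) = 121 + (2*3)*(39 - 34) = 121 + 6*5 = 121 + 30 = 151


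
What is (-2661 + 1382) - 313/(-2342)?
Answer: -2995105/2342 ≈ -1278.9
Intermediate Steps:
(-2661 + 1382) - 313/(-2342) = -1279 - 313*(-1/2342) = -1279 + 313/2342 = -2995105/2342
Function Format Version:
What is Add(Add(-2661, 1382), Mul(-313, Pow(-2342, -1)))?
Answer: Rational(-2995105, 2342) ≈ -1278.9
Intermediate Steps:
Add(Add(-2661, 1382), Mul(-313, Pow(-2342, -1))) = Add(-1279, Mul(-313, Rational(-1, 2342))) = Add(-1279, Rational(313, 2342)) = Rational(-2995105, 2342)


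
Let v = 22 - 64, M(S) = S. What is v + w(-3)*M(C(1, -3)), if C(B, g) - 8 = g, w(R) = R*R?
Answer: 3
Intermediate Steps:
w(R) = R²
C(B, g) = 8 + g
v = -42
v + w(-3)*M(C(1, -3)) = -42 + (-3)²*(8 - 3) = -42 + 9*5 = -42 + 45 = 3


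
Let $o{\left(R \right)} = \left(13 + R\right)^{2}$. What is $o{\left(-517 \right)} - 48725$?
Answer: $205291$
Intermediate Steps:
$o{\left(-517 \right)} - 48725 = \left(13 - 517\right)^{2} - 48725 = \left(-504\right)^{2} - 48725 = 254016 - 48725 = 205291$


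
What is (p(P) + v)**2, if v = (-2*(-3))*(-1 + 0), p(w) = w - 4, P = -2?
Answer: 144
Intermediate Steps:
p(w) = -4 + w
v = -6 (v = 6*(-1) = -6)
(p(P) + v)**2 = ((-4 - 2) - 6)**2 = (-6 - 6)**2 = (-12)**2 = 144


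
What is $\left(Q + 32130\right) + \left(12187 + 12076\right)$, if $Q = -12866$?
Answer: $43527$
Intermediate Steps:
$\left(Q + 32130\right) + \left(12187 + 12076\right) = \left(-12866 + 32130\right) + \left(12187 + 12076\right) = 19264 + 24263 = 43527$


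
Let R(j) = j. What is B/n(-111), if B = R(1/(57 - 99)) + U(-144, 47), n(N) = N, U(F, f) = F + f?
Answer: 4075/4662 ≈ 0.87409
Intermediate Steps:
B = -4075/42 (B = 1/(57 - 99) + (-144 + 47) = 1/(-42) - 97 = -1/42 - 97 = -4075/42 ≈ -97.024)
B/n(-111) = -4075/42/(-111) = -4075/42*(-1/111) = 4075/4662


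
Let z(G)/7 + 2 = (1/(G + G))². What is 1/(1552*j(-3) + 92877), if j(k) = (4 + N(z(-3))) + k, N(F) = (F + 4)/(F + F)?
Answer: 497/47205141 ≈ 1.0529e-5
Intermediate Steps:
z(G) = -14 + 7/(4*G²) (z(G) = -14 + 7*(1/(G + G))² = -14 + 7*(1/(2*G))² = -14 + 7*(1/(4*G²)) = -14 + 7/(4*G²))
N(F) = (4 + F)/(2*F) (N(F) = (4 + F)/((2*F)) = (4 + F)*(1/(2*F)) = (4 + F)/(2*F))
j(k) = 4329/994 + k (j(k) = (4 + (4 + (-14 + (7/4)/(-3)²))/(2*(-14 + (7/4)/(-3)²))) + k = (4 + (4 + (-14 + (7/4)*(⅑)))/(2*(-14 + (7/4)*(⅑)))) + k = (4 + (4 + (-14 + 7/36))/(2*(-14 + 7/36))) + k = (4 + (4 - 497/36)/(2*(-497/36))) + k = (4 + (½)*(-36/497)*(-353/36)) + k = (4 + 353/994) + k = 4329/994 + k)
1/(1552*j(-3) + 92877) = 1/(1552*(4329/994 - 3) + 92877) = 1/(1552*(1347/994) + 92877) = 1/(1045272/497 + 92877) = 1/(47205141/497) = 497/47205141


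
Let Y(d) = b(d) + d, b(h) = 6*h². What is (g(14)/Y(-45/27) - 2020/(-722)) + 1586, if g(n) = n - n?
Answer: 573556/361 ≈ 1588.8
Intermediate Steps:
g(n) = 0
Y(d) = d + 6*d² (Y(d) = 6*d² + d = d + 6*d²)
(g(14)/Y(-45/27) - 2020/(-722)) + 1586 = (0/(((-45/27)*(1 + 6*(-45/27)))) - 2020/(-722)) + 1586 = (0/(((-45*1/27)*(1 + 6*(-45*1/27)))) - 2020*(-1/722)) + 1586 = (0/((-5*(1 + 6*(-5/3))/3)) + 1010/361) + 1586 = (0/((-5*(1 - 10)/3)) + 1010/361) + 1586 = (0/((-5/3*(-9))) + 1010/361) + 1586 = (0/15 + 1010/361) + 1586 = (0*(1/15) + 1010/361) + 1586 = (0 + 1010/361) + 1586 = 1010/361 + 1586 = 573556/361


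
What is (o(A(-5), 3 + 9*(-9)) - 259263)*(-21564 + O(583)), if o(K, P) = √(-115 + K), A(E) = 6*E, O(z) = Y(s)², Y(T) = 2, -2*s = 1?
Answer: 5589710280 - 21560*I*√145 ≈ 5.5897e+9 - 2.5962e+5*I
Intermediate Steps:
s = -½ (s = -½*1 = -½ ≈ -0.50000)
O(z) = 4 (O(z) = 2² = 4)
(o(A(-5), 3 + 9*(-9)) - 259263)*(-21564 + O(583)) = (√(-115 + 6*(-5)) - 259263)*(-21564 + 4) = (√(-115 - 30) - 259263)*(-21560) = (√(-145) - 259263)*(-21560) = (I*√145 - 259263)*(-21560) = (-259263 + I*√145)*(-21560) = 5589710280 - 21560*I*√145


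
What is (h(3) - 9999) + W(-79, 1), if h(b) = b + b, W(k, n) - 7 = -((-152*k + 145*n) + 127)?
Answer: -22266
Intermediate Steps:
W(k, n) = -120 - 145*n + 152*k (W(k, n) = 7 - ((-152*k + 145*n) + 127) = 7 - (127 - 152*k + 145*n) = 7 + (-127 - 145*n + 152*k) = -120 - 145*n + 152*k)
h(b) = 2*b
(h(3) - 9999) + W(-79, 1) = (2*3 - 9999) + (-120 - 145*1 + 152*(-79)) = (6 - 9999) + (-120 - 145 - 12008) = -9993 - 12273 = -22266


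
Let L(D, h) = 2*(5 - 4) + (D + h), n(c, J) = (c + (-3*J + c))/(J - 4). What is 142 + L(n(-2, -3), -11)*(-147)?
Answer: 1570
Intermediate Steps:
n(c, J) = (-3*J + 2*c)/(-4 + J) (n(c, J) = (c + (c - 3*J))/(-4 + J) = (-3*J + 2*c)/(-4 + J))
L(D, h) = 2 + D + h (L(D, h) = 2*1 + (D + h) = 2 + (D + h) = 2 + D + h)
142 + L(n(-2, -3), -11)*(-147) = 142 + (2 + (-3*(-3) + 2*(-2))/(-4 - 3) - 11)*(-147) = 142 + (2 + (9 - 4)/(-7) - 11)*(-147) = 142 + (2 - 1/7*5 - 11)*(-147) = 142 + (2 - 5/7 - 11)*(-147) = 142 - 68/7*(-147) = 142 + 1428 = 1570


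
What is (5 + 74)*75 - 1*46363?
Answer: -40438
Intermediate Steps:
(5 + 74)*75 - 1*46363 = 79*75 - 46363 = 5925 - 46363 = -40438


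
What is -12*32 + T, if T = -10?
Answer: -394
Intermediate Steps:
-12*32 + T = -12*32 - 10 = -384 - 10 = -394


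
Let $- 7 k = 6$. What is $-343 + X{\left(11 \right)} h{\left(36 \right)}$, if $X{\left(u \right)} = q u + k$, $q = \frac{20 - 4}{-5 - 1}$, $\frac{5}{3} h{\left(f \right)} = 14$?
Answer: $- \frac{2983}{5} \approx -596.6$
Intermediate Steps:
$k = - \frac{6}{7}$ ($k = \left(- \frac{1}{7}\right) 6 = - \frac{6}{7} \approx -0.85714$)
$h{\left(f \right)} = \frac{42}{5}$ ($h{\left(f \right)} = \frac{3}{5} \cdot 14 = \frac{42}{5}$)
$q = - \frac{8}{3}$ ($q = \frac{16}{-6} = 16 \left(- \frac{1}{6}\right) = - \frac{8}{3} \approx -2.6667$)
$X{\left(u \right)} = - \frac{6}{7} - \frac{8 u}{3}$ ($X{\left(u \right)} = - \frac{8 u}{3} - \frac{6}{7} = - \frac{6}{7} - \frac{8 u}{3}$)
$-343 + X{\left(11 \right)} h{\left(36 \right)} = -343 + \left(- \frac{6}{7} - \frac{88}{3}\right) \frac{42}{5} = -343 - \frac{1268}{5} = - \frac{2983}{5}$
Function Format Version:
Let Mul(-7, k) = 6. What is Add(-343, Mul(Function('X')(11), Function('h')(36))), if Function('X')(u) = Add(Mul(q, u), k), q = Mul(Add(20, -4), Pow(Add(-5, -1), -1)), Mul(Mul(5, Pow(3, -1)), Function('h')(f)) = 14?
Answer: Rational(-2983, 5) ≈ -596.60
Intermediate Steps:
k = Rational(-6, 7) (k = Mul(Rational(-1, 7), 6) = Rational(-6, 7) ≈ -0.85714)
Function('h')(f) = Rational(42, 5) (Function('h')(f) = Mul(Rational(3, 5), 14) = Rational(42, 5))
q = Rational(-8, 3) (q = Mul(16, Pow(-6, -1)) = Mul(16, Rational(-1, 6)) = Rational(-8, 3) ≈ -2.6667)
Function('X')(u) = Add(Rational(-6, 7), Mul(Rational(-8, 3), u)) (Function('X')(u) = Add(Mul(Rational(-8, 3), u), Rational(-6, 7)) = Add(Rational(-6, 7), Mul(Rational(-8, 3), u)))
Add(-343, Mul(Function('X')(11), Function('h')(36))) = Add(-343, Mul(Add(Rational(-6, 7), Mul(Rational(-8, 3), 11)), Rational(42, 5))) = Add(-343, Mul(Add(Rational(-6, 7), Rational(-88, 3)), Rational(42, 5))) = Add(-343, Mul(Rational(-634, 21), Rational(42, 5))) = Add(-343, Rational(-1268, 5)) = Rational(-2983, 5)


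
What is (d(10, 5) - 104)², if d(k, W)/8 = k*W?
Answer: 87616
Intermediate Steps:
d(k, W) = 8*W*k (d(k, W) = 8*(k*W) = 8*(W*k) = 8*W*k)
(d(10, 5) - 104)² = (8*5*10 - 104)² = (400 - 104)² = 296² = 87616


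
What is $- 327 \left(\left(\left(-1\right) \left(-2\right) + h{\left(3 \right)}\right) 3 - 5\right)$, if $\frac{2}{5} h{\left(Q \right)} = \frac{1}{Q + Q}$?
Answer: $- \frac{2943}{4} \approx -735.75$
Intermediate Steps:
$h{\left(Q \right)} = \frac{5}{4 Q}$ ($h{\left(Q \right)} = \frac{5}{2 \left(Q + Q\right)} = \frac{5}{2 \cdot 2 Q} = \frac{5 \frac{1}{2 Q}}{2} = \frac{5}{4 Q}$)
$- 327 \left(\left(\left(-1\right) \left(-2\right) + h{\left(3 \right)}\right) 3 - 5\right) = - 327 \left(\left(\left(-1\right) \left(-2\right) + \frac{5}{4 \cdot 3}\right) 3 - 5\right) = - 327 \left(\left(2 + \frac{5}{4} \cdot \frac{1}{3}\right) 3 - 5\right) = - 327 \left(\left(2 + \frac{5}{12}\right) 3 - 5\right) = - 327 \left(\frac{29}{12} \cdot 3 - 5\right) = - 327 \left(\frac{29}{4} - 5\right) = \left(-327\right) \frac{9}{4} = - \frac{2943}{4}$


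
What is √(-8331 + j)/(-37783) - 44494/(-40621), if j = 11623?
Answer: 44494/40621 - 2*√823/37783 ≈ 1.0938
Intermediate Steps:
√(-8331 + j)/(-37783) - 44494/(-40621) = √(-8331 + 11623)/(-37783) - 44494/(-40621) = √3292*(-1/37783) - 44494*(-1/40621) = (2*√823)*(-1/37783) + 44494/40621 = -2*√823/37783 + 44494/40621 = 44494/40621 - 2*√823/37783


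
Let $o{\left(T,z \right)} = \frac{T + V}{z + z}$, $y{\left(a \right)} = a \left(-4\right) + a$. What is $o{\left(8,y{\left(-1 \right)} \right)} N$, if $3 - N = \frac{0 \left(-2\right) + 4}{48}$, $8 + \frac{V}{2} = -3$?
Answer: $- \frac{245}{36} \approx -6.8056$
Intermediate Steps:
$V = -22$ ($V = -16 + 2 \left(-3\right) = -16 - 6 = -22$)
$y{\left(a \right)} = - 3 a$ ($y{\left(a \right)} = - 4 a + a = - 3 a$)
$o{\left(T,z \right)} = \frac{-22 + T}{2 z}$ ($o{\left(T,z \right)} = \frac{T - 22}{z + z} = \frac{-22 + T}{2 z}$)
$N = \frac{35}{12}$ ($N = 3 - \frac{0 \left(-2\right) + 4}{48} = 3 - \left(0 + 4\right) \frac{1}{48} = 3 - 4 \cdot \frac{1}{48} = 3 - \frac{1}{12} = \frac{35}{12} \approx 2.9167$)
$o{\left(8,y{\left(-1 \right)} \right)} N = \frac{-22 + 8}{2 \left(\left(-3\right) \left(-1\right)\right)} \frac{35}{12} = \frac{1}{2} \cdot \frac{1}{3} \left(-14\right) \frac{35}{12} = \left(- \frac{7}{3}\right) \frac{35}{12} = - \frac{245}{36}$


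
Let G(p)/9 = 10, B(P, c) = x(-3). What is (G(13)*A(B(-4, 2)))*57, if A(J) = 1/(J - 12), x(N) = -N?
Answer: -570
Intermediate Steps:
B(P, c) = 3 (B(P, c) = -1*(-3) = 3)
G(p) = 90 (G(p) = 9*10 = 90)
A(J) = 1/(-12 + J)
(G(13)*A(B(-4, 2)))*57 = (90/(-12 + 3))*57 = (90/(-9))*57 = (90*(-⅑))*57 = -10*57 = -570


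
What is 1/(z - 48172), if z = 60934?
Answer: 1/12762 ≈ 7.8358e-5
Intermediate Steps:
1/(z - 48172) = 1/(60934 - 48172) = 1/12762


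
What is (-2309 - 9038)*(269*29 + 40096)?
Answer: -543487259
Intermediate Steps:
(-2309 - 9038)*(269*29 + 40096) = -11347*(7801 + 40096) = -11347*47897 = -543487259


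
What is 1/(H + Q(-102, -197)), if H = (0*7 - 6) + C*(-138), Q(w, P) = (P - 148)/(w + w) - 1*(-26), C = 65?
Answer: -68/608485 ≈ -0.00011175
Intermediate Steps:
Q(w, P) = 26 + (-148 + P)/(2*w) (Q(w, P) = (-148 + P)/((2*w)) + 26 = (-148 + P)*(1/(2*w)) + 26 = (-148 + P)/(2*w) + 26 = 26 + (-148 + P)/(2*w))
H = -8976 (H = (0*7 - 6) + 65*(-138) = (0 - 6) - 8970 = -6 - 8970 = -8976)
1/(H + Q(-102, -197)) = 1/(-8976 + (½)*(-148 - 197 + 52*(-102))/(-102)) = 1/(-8976 + (½)*(-1/102)*(-148 - 197 - 5304)) = 1/(-8976 + (½)*(-1/102)*(-5649)) = 1/(-8976 + 1883/68) = 1/(-608485/68) = -68/608485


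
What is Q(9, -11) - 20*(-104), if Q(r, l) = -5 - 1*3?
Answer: 2072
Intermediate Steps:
Q(r, l) = -8 (Q(r, l) = -5 - 3 = -8)
Q(9, -11) - 20*(-104) = -8 - 20*(-104) = -8 + 2080 = 2072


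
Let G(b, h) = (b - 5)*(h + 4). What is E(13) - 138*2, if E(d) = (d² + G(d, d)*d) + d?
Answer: 1674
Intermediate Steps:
G(b, h) = (-5 + b)*(4 + h)
E(d) = d + d² + d*(-20 + d² - d) (E(d) = (d² + (-20 - 5*d + 4*d + d*d)*d) + d = (d² + (-20 - 5*d + 4*d + d²)*d) + d = (d² + (-20 + d² - d)*d) + d = (d² + d*(-20 + d² - d)) + d = d + d² + d*(-20 + d² - d))
E(13) - 138*2 = 13*(-19 + 13²) - 138*2 = 13*(-19 + 169) - 276 = 13*150 - 276 = 1950 - 276 = 1674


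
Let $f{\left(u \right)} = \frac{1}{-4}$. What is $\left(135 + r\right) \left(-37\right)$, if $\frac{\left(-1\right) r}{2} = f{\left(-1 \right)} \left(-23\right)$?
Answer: $- \frac{9139}{2} \approx -4569.5$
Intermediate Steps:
$f{\left(u \right)} = - \frac{1}{4}$
$r = - \frac{23}{2}$ ($r = - 2 \left(\left(- \frac{1}{4}\right) \left(-23\right)\right) = \left(-2\right) \frac{23}{4} = - \frac{23}{2} \approx -11.5$)
$\left(135 + r\right) \left(-37\right) = \left(135 - \frac{23}{2}\right) \left(-37\right) = \frac{247}{2} \left(-37\right) = - \frac{9139}{2}$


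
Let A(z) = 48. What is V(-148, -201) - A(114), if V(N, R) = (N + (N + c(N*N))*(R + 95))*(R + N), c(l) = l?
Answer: 804893068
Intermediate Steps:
V(N, R) = (N + R)*(N + (95 + R)*(N + N**2)) (V(N, R) = (N + (N + N*N)*(R + 95))*(R + N) = (N + (N + N**2)*(95 + R))*(N + R) = (N + (95 + R)*(N + N**2))*(N + R) = (N + R)*(N + (95 + R)*(N + N**2)))
V(-148, -201) - A(114) = -148*((-201)**2 + 95*(-148)**2 + 96*(-148) + 96*(-201) - 148*(-201)**2 - 201*(-148)**2 + 96*(-148)*(-201)) - 1*48 = -148*(40401 + 95*21904 - 14208 - 19296 - 148*40401 - 201*21904 + 2855808) - 48 = -148*(40401 + 2080880 - 14208 - 19296 - 5979348 - 4402704 + 2855808) - 48 = -148*(-5438467) - 48 = 804893116 - 48 = 804893068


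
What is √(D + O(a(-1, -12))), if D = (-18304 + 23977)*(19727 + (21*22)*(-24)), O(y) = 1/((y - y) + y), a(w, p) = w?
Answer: √49009046 ≈ 7000.6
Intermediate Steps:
O(y) = 1/y (O(y) = 1/(0 + y) = 1/y)
D = 49009047 (D = 5673*(19727 + 462*(-24)) = 5673*(19727 - 11088) = 5673*8639 = 49009047)
√(D + O(a(-1, -12))) = √(49009047 + 1/(-1)) = √(49009047 - 1) = √49009046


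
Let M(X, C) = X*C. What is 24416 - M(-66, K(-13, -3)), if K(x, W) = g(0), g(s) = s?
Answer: 24416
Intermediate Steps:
K(x, W) = 0
M(X, C) = C*X
24416 - M(-66, K(-13, -3)) = 24416 - 0*(-66) = 24416 - 1*0 = 24416 + 0 = 24416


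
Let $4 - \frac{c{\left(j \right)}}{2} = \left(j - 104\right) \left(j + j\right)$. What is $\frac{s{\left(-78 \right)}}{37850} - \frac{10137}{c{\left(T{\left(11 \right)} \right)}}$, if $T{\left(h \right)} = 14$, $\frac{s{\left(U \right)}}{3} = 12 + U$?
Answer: $- \frac{192342477}{95533400} \approx -2.0134$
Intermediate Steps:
$s{\left(U \right)} = 36 + 3 U$ ($s{\left(U \right)} = 3 \left(12 + U\right) = 36 + 3 U$)
$c{\left(j \right)} = 8 - 4 j \left(-104 + j\right)$ ($c{\left(j \right)} = 8 - 2 \left(j - 104\right) \left(j + j\right) = 8 - 2 \left(-104 + j\right) 2 j = 8 - 2 \cdot 2 j \left(-104 + j\right) = 8 - 4 j \left(-104 + j\right)$)
$\frac{s{\left(-78 \right)}}{37850} - \frac{10137}{c{\left(T{\left(11 \right)} \right)}} = \frac{36 + 3 \left(-78\right)}{37850} - \frac{10137}{8 - 4 \cdot 14^{2} + 416 \cdot 14} = \left(36 - 234\right) \frac{1}{37850} - \frac{10137}{8 - 784 + 5824} = \left(-198\right) \frac{1}{37850} - \frac{10137}{8 - 784 + 5824} = - \frac{99}{18925} - \frac{10137}{5048} = - \frac{192342477}{95533400}$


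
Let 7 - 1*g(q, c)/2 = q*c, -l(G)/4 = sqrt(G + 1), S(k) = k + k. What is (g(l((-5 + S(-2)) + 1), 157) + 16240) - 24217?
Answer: -7963 + 1256*I*sqrt(7) ≈ -7963.0 + 3323.1*I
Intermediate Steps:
S(k) = 2*k
l(G) = -4*sqrt(1 + G) (l(G) = -4*sqrt(G + 1) = -4*sqrt(1 + G))
g(q, c) = 14 - 2*c*q (g(q, c) = 14 - 2*q*c = 14 - 2*c*q)
(g(l((-5 + S(-2)) + 1), 157) + 16240) - 24217 = ((14 - 2*157*(-4*sqrt(1 + ((-5 + 2*(-2)) + 1)))) + 16240) - 24217 = ((14 - 2*157*(-4*sqrt(1 + ((-5 - 4) + 1)))) + 16240) - 24217 = ((14 - 2*157*(-4*sqrt(1 + (-9 + 1)))) + 16240) - 24217 = ((14 - 2*157*(-4*sqrt(1 - 8))) + 16240) - 24217 = ((14 - 2*157*(-4*I*sqrt(7))) + 16240) - 24217 = ((14 + 1256*I*sqrt(7)) + 16240) - 24217 = (16254 + 1256*I*sqrt(7)) - 24217 = -7963 + 1256*I*sqrt(7)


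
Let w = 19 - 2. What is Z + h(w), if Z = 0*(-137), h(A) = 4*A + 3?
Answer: 71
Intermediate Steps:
w = 17
h(A) = 3 + 4*A
Z = 0
Z + h(w) = 0 + (3 + 4*17) = 0 + (3 + 68) = 0 + 71 = 71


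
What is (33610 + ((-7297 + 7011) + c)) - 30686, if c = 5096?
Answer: 7734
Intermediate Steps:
(33610 + ((-7297 + 7011) + c)) - 30686 = (33610 + ((-7297 + 7011) + 5096)) - 30686 = (33610 + (-286 + 5096)) - 30686 = (33610 + 4810) - 30686 = 38420 - 30686 = 7734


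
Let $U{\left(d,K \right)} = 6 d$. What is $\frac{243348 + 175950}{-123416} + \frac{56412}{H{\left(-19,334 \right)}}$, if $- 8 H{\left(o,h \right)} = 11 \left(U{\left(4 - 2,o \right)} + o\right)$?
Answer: $\frac{27832430595}{4751516} \approx 5857.6$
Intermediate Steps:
$H{\left(o,h \right)} = - \frac{33}{2} - \frac{11 o}{8}$ ($H{\left(o,h \right)} = - \frac{11 \left(6 \left(4 - 2\right) + o\right)}{8} = - \frac{11 \left(6 \cdot 2 + o\right)}{8} = - \frac{11 \left(12 + o\right)}{8} = - \frac{132 + 11 o}{8} = - \frac{33}{2} - \frac{11 o}{8}$)
$\frac{243348 + 175950}{-123416} + \frac{56412}{H{\left(-19,334 \right)}} = \frac{243348 + 175950}{-123416} + \frac{56412}{- \frac{33}{2} - - \frac{209}{8}} = 419298 \left(- \frac{1}{123416}\right) + \frac{56412}{- \frac{33}{2} + \frac{209}{8}} = - \frac{209649}{61708} + \frac{56412}{\frac{77}{8}} = - \frac{209649}{61708} + 56412 \cdot \frac{8}{77} = - \frac{209649}{61708} + \frac{451296}{77} = \frac{27832430595}{4751516}$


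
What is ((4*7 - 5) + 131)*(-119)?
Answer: -18326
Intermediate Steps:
((4*7 - 5) + 131)*(-119) = ((28 - 5) + 131)*(-119) = (23 + 131)*(-119) = 154*(-119) = -18326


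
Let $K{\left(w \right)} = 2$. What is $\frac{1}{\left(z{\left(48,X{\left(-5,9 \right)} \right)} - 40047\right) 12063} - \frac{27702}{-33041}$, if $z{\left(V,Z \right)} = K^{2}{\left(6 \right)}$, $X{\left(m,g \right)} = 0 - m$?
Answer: $\frac{704270435983}{840004314951} \approx 0.83841$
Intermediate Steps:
$X{\left(m,g \right)} = - m$
$z{\left(V,Z \right)} = 4$ ($z{\left(V,Z \right)} = 2^{2} = 4$)
$\frac{1}{\left(z{\left(48,X{\left(-5,9 \right)} \right)} - 40047\right) 12063} - \frac{27702}{-33041} = \frac{1}{\left(4 - 40047\right) 12063} - \frac{27702}{-33041} = \frac{1}{-40043} \cdot \frac{1}{12063} - - \frac{1458}{1739} = \left(- \frac{1}{40043}\right) \frac{1}{12063} + \frac{1458}{1739} = - \frac{1}{483038709} + \frac{1458}{1739} = \frac{704270435983}{840004314951}$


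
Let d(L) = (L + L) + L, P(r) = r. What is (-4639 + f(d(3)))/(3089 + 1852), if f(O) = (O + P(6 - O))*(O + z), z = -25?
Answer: -4735/4941 ≈ -0.95831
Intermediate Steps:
d(L) = 3*L (d(L) = 2*L + L = 3*L)
f(O) = -150 + 6*O (f(O) = (O + (6 - O))*(O - 25) = 6*(-25 + O) = -150 + 6*O)
(-4639 + f(d(3)))/(3089 + 1852) = (-4639 + (-150 + 6*(3*3)))/(3089 + 1852) = (-4639 + (-150 + 6*9))/4941 = (-4639 + (-150 + 54))*(1/4941) = (-4639 - 96)*(1/4941) = -4735*1/4941 = -4735/4941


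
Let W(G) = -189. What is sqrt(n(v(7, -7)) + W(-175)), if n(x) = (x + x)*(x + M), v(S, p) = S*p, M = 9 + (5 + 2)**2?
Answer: 3*I*sqrt(119) ≈ 32.726*I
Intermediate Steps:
M = 58 (M = 9 + 7**2 = 9 + 49 = 58)
n(x) = 2*x*(58 + x) (n(x) = (x + x)*(x + 58) = (2*x)*(58 + x) = 2*x*(58 + x))
sqrt(n(v(7, -7)) + W(-175)) = sqrt(2*(7*(-7))*(58 + 7*(-7)) - 189) = sqrt(2*(-49)*(58 - 49) - 189) = sqrt(2*(-49)*9 - 189) = sqrt(-882 - 189) = sqrt(-1071) = 3*I*sqrt(119)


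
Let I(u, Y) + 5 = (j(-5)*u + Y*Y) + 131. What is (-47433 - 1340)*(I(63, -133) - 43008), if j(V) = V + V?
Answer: 1259465179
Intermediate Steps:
j(V) = 2*V
I(u, Y) = 126 + Y**2 - 10*u (I(u, Y) = -5 + (((2*(-5))*u + Y*Y) + 131) = -5 + ((-10*u + Y**2) + 131) = -5 + ((Y**2 - 10*u) + 131) = -5 + (131 + Y**2 - 10*u) = 126 + Y**2 - 10*u)
(-47433 - 1340)*(I(63, -133) - 43008) = (-47433 - 1340)*((126 + (-133)**2 - 10*63) - 43008) = -48773*((126 + 17689 - 630) - 43008) = -48773*(17185 - 43008) = -48773*(-25823) = 1259465179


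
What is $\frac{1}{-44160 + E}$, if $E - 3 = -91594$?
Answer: $- \frac{1}{135751} \approx -7.3664 \cdot 10^{-6}$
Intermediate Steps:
$E = -91591$ ($E = 3 - 91594 = -91591$)
$\frac{1}{-44160 + E} = \frac{1}{-44160 - 91591} = \frac{1}{-135751} = - \frac{1}{135751}$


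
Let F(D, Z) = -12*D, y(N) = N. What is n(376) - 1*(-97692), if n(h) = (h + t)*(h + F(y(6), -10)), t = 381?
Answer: 327820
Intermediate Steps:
F(D, Z) = -12*D
n(h) = (-72 + h)*(381 + h) (n(h) = (h + 381)*(h - 12*6) = (381 + h)*(h - 72) = (381 + h)*(-72 + h) = (-72 + h)*(381 + h))
n(376) - 1*(-97692) = (-27432 + 376² + 309*376) - 1*(-97692) = (-27432 + 141376 + 116184) + 97692 = 230128 + 97692 = 327820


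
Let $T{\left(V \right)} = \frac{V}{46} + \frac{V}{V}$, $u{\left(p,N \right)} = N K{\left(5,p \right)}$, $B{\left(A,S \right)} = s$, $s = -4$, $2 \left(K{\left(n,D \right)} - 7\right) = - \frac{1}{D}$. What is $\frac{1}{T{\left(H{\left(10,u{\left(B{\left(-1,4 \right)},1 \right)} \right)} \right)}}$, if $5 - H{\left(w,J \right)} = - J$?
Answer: $\frac{368}{465} \approx 0.7914$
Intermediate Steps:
$K{\left(n,D \right)} = 7 - \frac{1}{2 D}$ ($K{\left(n,D \right)} = 7 + \frac{\left(-1\right) \frac{1}{D}}{2} = 7 - \frac{1}{2 D}$)
$B{\left(A,S \right)} = -4$
$u{\left(p,N \right)} = N \left(7 - \frac{1}{2 p}\right)$
$H{\left(w,J \right)} = 5 + J$ ($H{\left(w,J \right)} = 5 - - J = 5 + J$)
$T{\left(V \right)} = 1 + \frac{V}{46}$ ($T{\left(V \right)} = V \frac{1}{46} + 1 = \frac{V}{46} + 1 = 1 + \frac{V}{46}$)
$\frac{1}{T{\left(H{\left(10,u{\left(B{\left(-1,4 \right)},1 \right)} \right)} \right)}} = \frac{1}{1 + \frac{5 + \left(7 \cdot 1 - \frac{1}{2 \left(-4\right)}\right)}{46}} = \frac{1}{1 + \frac{5 + \left(7 - \frac{1}{2} \left(- \frac{1}{4}\right)\right)}{46}} = \frac{1}{1 + \frac{5 + \left(7 + \frac{1}{8}\right)}{46}} = \frac{1}{1 + \frac{5 + \frac{57}{8}}{46}} = \frac{1}{1 + \frac{1}{46} \cdot \frac{97}{8}} = \frac{1}{1 + \frac{97}{368}} = \frac{1}{\frac{465}{368}} = \frac{368}{465}$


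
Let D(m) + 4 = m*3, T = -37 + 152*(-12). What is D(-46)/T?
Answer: 142/1861 ≈ 0.076303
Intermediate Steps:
T = -1861 (T = -37 - 1824 = -1861)
D(m) = -4 + 3*m (D(m) = -4 + m*3 = -4 + 3*m)
D(-46)/T = (-4 + 3*(-46))/(-1861) = (-4 - 138)*(-1/1861) = -142*(-1/1861) = 142/1861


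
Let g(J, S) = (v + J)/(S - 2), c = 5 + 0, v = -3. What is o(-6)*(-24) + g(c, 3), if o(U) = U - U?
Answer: 2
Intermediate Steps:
o(U) = 0
c = 5
g(J, S) = (-3 + J)/(-2 + S) (g(J, S) = (-3 + J)/(S - 2) = (-3 + J)/(-2 + S))
o(-6)*(-24) + g(c, 3) = 0*(-24) + (-3 + 5)/(-2 + 3) = 0 + 2/1 = 0 + 1*2 = 0 + 2 = 2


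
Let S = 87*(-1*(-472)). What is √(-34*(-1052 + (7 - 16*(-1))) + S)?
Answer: 195*√2 ≈ 275.77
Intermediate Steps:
S = 41064 (S = 87*472 = 41064)
√(-34*(-1052 + (7 - 16*(-1))) + S) = √(-34*(-1052 + (7 - 16*(-1))) + 41064) = √(-34*(-1052 + (7 + 16)) + 41064) = √(-34*(-1052 + 23) + 41064) = √(-34*(-1029) + 41064) = √(34986 + 41064) = √76050 = 195*√2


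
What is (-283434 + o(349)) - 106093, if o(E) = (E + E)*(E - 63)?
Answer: -189899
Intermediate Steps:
o(E) = 2*E*(-63 + E) (o(E) = (2*E)*(-63 + E) = 2*E*(-63 + E))
(-283434 + o(349)) - 106093 = (-283434 + 2*349*(-63 + 349)) - 106093 = (-283434 + 2*349*286) - 106093 = (-283434 + 199628) - 106093 = -83806 - 106093 = -189899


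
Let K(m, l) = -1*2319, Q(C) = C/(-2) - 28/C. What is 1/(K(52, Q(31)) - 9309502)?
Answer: -1/9311821 ≈ -1.0739e-7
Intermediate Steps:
Q(C) = -28/C - C/2 (Q(C) = C*(-½) - 28/C = -C/2 - 28/C = -28/C - C/2)
K(m, l) = -2319
1/(K(52, Q(31)) - 9309502) = 1/(-2319 - 9309502) = 1/(-9311821) = -1/9311821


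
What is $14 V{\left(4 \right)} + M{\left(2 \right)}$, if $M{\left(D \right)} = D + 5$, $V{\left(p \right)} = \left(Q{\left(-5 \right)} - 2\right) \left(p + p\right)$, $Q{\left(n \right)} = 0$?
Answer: $-217$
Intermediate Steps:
$V{\left(p \right)} = - 4 p$ ($V{\left(p \right)} = \left(0 - 2\right) \left(p + p\right) = - 2 \cdot 2 p = - 4 p$)
$M{\left(D \right)} = 5 + D$
$14 V{\left(4 \right)} + M{\left(2 \right)} = 14 \left(\left(-4\right) 4\right) + \left(5 + 2\right) = 14 \left(-16\right) + 7 = -224 + 7 = -217$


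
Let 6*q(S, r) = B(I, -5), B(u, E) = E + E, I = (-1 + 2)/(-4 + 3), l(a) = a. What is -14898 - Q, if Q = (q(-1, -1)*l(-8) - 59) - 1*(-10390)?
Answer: -75727/3 ≈ -25242.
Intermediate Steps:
I = -1 (I = 1/(-1) = 1*(-1) = -1)
B(u, E) = 2*E
q(S, r) = -5/3 (q(S, r) = (2*(-5))/6 = (⅙)*(-10) = -5/3)
Q = 31033/3 (Q = (-5/3*(-8) - 59) - 1*(-10390) = (40/3 - 59) + 10390 = -137/3 + 10390 = 31033/3 ≈ 10344.)
-14898 - Q = -14898 - 1*31033/3 = -14898 - 31033/3 = -75727/3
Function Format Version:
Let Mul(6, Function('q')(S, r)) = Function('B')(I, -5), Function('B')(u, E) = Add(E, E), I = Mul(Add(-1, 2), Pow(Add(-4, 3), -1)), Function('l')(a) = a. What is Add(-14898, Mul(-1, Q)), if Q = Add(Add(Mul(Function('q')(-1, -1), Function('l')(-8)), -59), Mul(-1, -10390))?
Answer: Rational(-75727, 3) ≈ -25242.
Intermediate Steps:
I = -1 (I = Mul(1, Pow(-1, -1)) = Mul(1, -1) = -1)
Function('B')(u, E) = Mul(2, E)
Function('q')(S, r) = Rational(-5, 3) (Function('q')(S, r) = Mul(Rational(1, 6), Mul(2, -5)) = Mul(Rational(1, 6), -10) = Rational(-5, 3))
Q = Rational(31033, 3) (Q = Add(Add(Mul(Rational(-5, 3), -8), -59), Mul(-1, -10390)) = Add(Add(Rational(40, 3), -59), 10390) = Add(Rational(-137, 3), 10390) = Rational(31033, 3) ≈ 10344.)
Add(-14898, Mul(-1, Q)) = Add(-14898, Mul(-1, Rational(31033, 3))) = Add(-14898, Rational(-31033, 3)) = Rational(-75727, 3)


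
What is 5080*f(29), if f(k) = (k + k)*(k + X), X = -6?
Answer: 6776720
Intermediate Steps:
f(k) = 2*k*(-6 + k) (f(k) = (k + k)*(k - 6) = (2*k)*(-6 + k) = 2*k*(-6 + k))
5080*f(29) = 5080*(2*29*(-6 + 29)) = 5080*(2*29*23) = 5080*1334 = 6776720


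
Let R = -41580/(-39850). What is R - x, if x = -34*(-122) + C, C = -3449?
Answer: -2781357/3985 ≈ -697.96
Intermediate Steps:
R = 4158/3985 (R = -41580*(-1/39850) = 4158/3985 ≈ 1.0434)
x = 699 (x = -34*(-122) - 3449 = 4148 - 3449 = 699)
R - x = 4158/3985 - 1*699 = 4158/3985 - 699 = -2781357/3985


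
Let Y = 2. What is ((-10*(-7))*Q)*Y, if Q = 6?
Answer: 840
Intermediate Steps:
((-10*(-7))*Q)*Y = (-10*(-7)*6)*2 = (70*6)*2 = 420*2 = 840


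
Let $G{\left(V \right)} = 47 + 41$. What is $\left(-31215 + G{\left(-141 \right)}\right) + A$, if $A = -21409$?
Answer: $-52536$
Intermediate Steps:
$G{\left(V \right)} = 88$
$\left(-31215 + G{\left(-141 \right)}\right) + A = \left(-31215 + 88\right) - 21409 = -31127 - 21409 = -52536$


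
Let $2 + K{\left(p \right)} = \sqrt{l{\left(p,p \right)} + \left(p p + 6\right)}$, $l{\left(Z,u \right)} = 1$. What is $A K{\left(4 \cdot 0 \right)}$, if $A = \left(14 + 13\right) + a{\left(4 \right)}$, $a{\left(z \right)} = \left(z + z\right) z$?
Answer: $-118 + 59 \sqrt{7} \approx 38.099$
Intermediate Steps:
$a{\left(z \right)} = 2 z^{2}$ ($a{\left(z \right)} = 2 z z = 2 z^{2}$)
$K{\left(p \right)} = -2 + \sqrt{7 + p^{2}}$ ($K{\left(p \right)} = -2 + \sqrt{1 + \left(p p + 6\right)} = -2 + \sqrt{1 + \left(p^{2} + 6\right)} = -2 + \sqrt{1 + \left(6 + p^{2}\right)} = -2 + \sqrt{7 + p^{2}}$)
$A = 59$ ($A = \left(14 + 13\right) + 2 \cdot 4^{2} = 27 + 2 \cdot 16 = 27 + 32 = 59$)
$A K{\left(4 \cdot 0 \right)} = 59 \left(-2 + \sqrt{7 + \left(4 \cdot 0\right)^{2}}\right) = 59 \left(-2 + \sqrt{7 + 0^{2}}\right) = 59 \left(-2 + \sqrt{7 + 0}\right) = 59 \left(-2 + \sqrt{7}\right) = -118 + 59 \sqrt{7}$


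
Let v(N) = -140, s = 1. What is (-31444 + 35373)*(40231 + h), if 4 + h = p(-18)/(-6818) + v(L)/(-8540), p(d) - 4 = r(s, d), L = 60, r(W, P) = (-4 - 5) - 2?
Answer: 9390498643077/59414 ≈ 1.5805e+8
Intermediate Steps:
r(W, P) = -11 (r(W, P) = -9 - 2 = -11)
p(d) = -7 (p(d) = 4 - 11 = -7)
h = -236621/59414 (h = -4 + (-7/(-6818) - 140/(-8540)) = -4 + (-7*(-1/6818) - 140*(-1/8540)) = -4 + (1/974 + 1/61) = -4 + 1035/59414 = -236621/59414 ≈ -3.9826)
(-31444 + 35373)*(40231 + h) = (-31444 + 35373)*(40231 - 236621/59414) = 3929*(2390048013/59414) = 9390498643077/59414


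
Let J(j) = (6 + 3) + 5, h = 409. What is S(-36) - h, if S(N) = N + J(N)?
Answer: -431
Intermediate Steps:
J(j) = 14 (J(j) = 9 + 5 = 14)
S(N) = 14 + N (S(N) = N + 14 = 14 + N)
S(-36) - h = (14 - 36) - 1*409 = -22 - 409 = -431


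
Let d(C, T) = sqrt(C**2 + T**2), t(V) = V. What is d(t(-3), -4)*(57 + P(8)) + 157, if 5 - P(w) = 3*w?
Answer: 347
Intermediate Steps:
P(w) = 5 - 3*w
d(t(-3), -4)*(57 + P(8)) + 157 = sqrt((-3)**2 + (-4)**2)*(57 + (5 - 3*8)) + 157 = sqrt(9 + 16)*(57 + (5 - 24)) + 157 = sqrt(25)*(57 - 19) + 157 = 5*38 + 157 = 190 + 157 = 347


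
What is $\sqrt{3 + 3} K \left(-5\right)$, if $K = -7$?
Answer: $35 \sqrt{6} \approx 85.732$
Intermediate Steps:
$\sqrt{3 + 3} K \left(-5\right) = \sqrt{3 + 3} \left(-7\right) \left(-5\right) = \sqrt{6} \left(-7\right) \left(-5\right) = - 7 \sqrt{6} \left(-5\right) = 35 \sqrt{6}$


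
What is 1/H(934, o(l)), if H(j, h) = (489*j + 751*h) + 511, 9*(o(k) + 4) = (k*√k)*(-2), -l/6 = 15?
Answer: 151411/75543884763 - 15020*I*√10/75543884763 ≈ 2.0043e-6 - 6.2874e-7*I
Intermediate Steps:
l = -90 (l = -6*15 = -90)
o(k) = -4 - 2*k^(3/2)/9 (o(k) = -4 + ((k*√k)*(-2))/9 = -4 + (k^(3/2)*(-2))/9 = -4 + (-2*k^(3/2))/9 = -4 - 2*k^(3/2)/9)
H(j, h) = 511 + 489*j + 751*h
1/H(934, o(l)) = 1/(511 + 489*934 + 751*(-4 - (-60)*I*√10)) = 1/(511 + 456726 + 751*(-4 - (-60)*I*√10)) = 1/(511 + 456726 + 751*(-4 + 60*I*√10)) = 1/(511 + 456726 + (-3004 + 45060*I*√10)) = 1/(454233 + 45060*I*√10)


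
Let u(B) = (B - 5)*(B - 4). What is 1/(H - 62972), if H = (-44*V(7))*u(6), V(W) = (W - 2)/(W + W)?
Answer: -7/441024 ≈ -1.5872e-5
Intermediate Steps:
u(B) = (-5 + B)*(-4 + B)
V(W) = (-2 + W)/(2*W) (V(W) = (-2 + W)/((2*W)) = (-2 + W)*(1/(2*W)) = (-2 + W)/(2*W))
H = -220/7 (H = (-22*(-2 + 7)/7)*(20 + 6**2 - 9*6) = (-22*5/7)*(20 + 36 - 54) = -44*5/14*2 = -110/7*2 = -220/7 ≈ -31.429)
1/(H - 62972) = 1/(-220/7 - 62972) = 1/(-441024/7) = -7/441024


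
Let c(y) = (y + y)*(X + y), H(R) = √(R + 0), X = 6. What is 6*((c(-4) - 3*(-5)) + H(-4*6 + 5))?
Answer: -6 + 6*I*√19 ≈ -6.0 + 26.153*I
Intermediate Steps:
H(R) = √R
c(y) = 2*y*(6 + y) (c(y) = (y + y)*(6 + y) = (2*y)*(6 + y) = 2*y*(6 + y))
6*((c(-4) - 3*(-5)) + H(-4*6 + 5)) = 6*((2*(-4)*(6 - 4) - 3*(-5)) + √(-4*6 + 5)) = 6*((2*(-4)*2 + 15) + √(-24 + 5)) = 6*((-16 + 15) + √(-19)) = 6*(-1 + I*√19) = -6 + 6*I*√19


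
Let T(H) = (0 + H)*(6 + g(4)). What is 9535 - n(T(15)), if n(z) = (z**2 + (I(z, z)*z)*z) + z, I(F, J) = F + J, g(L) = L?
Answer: -6763115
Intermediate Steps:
T(H) = 10*H (T(H) = (0 + H)*(6 + 4) = H*10 = 10*H)
n(z) = z + z**2 + 2*z**3 (n(z) = (z**2 + ((z + z)*z)*z) + z = (z**2 + ((2*z)*z)*z) + z = (z**2 + (2*z**2)*z) + z = (z**2 + 2*z**3) + z = z + z**2 + 2*z**3)
9535 - n(T(15)) = 9535 - 10*15*(1 + 10*15 + 2*(10*15)**2) = 9535 - 150*(1 + 150 + 2*150**2) = 9535 - 150*(1 + 150 + 2*22500) = 9535 - 150*(1 + 150 + 45000) = 9535 - 150*45151 = 9535 - 1*6772650 = 9535 - 6772650 = -6763115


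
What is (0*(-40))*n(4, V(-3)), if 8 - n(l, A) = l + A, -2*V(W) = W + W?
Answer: 0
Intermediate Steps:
V(W) = -W (V(W) = -(W + W)/2 = -W)
n(l, A) = 8 - A - l (n(l, A) = 8 - (l + A) = 8 - (A + l) = 8 + (-A - l) = 8 - A - l)
(0*(-40))*n(4, V(-3)) = (0*(-40))*(8 - (-1)*(-3) - 1*4) = 0*(8 - 1*3 - 4) = 0*(8 - 3 - 4) = 0*1 = 0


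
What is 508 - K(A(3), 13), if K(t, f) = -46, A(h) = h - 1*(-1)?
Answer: 554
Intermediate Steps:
A(h) = 1 + h (A(h) = h + 1 = 1 + h)
508 - K(A(3), 13) = 508 - 1*(-46) = 508 + 46 = 554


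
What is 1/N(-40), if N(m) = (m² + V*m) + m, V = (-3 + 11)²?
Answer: -1/1000 ≈ -0.0010000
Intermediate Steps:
V = 64 (V = 8² = 64)
N(m) = m² + 65*m (N(m) = (m² + 64*m) + m = m² + 65*m)
1/N(-40) = 1/(-40*(65 - 40)) = 1/(-40*25) = 1/(-1000) = -1/1000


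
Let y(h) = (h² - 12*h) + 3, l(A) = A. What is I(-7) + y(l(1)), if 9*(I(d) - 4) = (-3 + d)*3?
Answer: -22/3 ≈ -7.3333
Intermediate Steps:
y(h) = 3 + h² - 12*h
I(d) = 3 + d/3 (I(d) = 4 + ((-3 + d)*3)/9 = 4 + (-9 + 3*d)/9 = 4 + (-1 + d/3) = 3 + d/3)
I(-7) + y(l(1)) = (3 + (⅓)*(-7)) + (3 + 1² - 12*1) = (3 - 7/3) + (3 + 1 - 12) = ⅔ - 8 = -22/3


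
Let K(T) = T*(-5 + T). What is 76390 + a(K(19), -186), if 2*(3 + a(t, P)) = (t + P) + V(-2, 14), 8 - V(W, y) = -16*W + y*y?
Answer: 76317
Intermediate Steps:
V(W, y) = 8 - y**2 + 16*W (V(W, y) = 8 - (-16*W + y*y) = 8 - (-16*W + y**2) = 8 - (y**2 - 16*W) = 8 + (-y**2 + 16*W) = 8 - y**2 + 16*W)
a(t, P) = -113 + P/2 + t/2 (a(t, P) = -3 + ((t + P) + (8 - 1*14**2 + 16*(-2)))/2 = -3 + ((P + t) + (8 - 1*196 - 32))/2 = -3 + ((P + t) + (8 - 196 - 32))/2 = -3 + ((P + t) - 220)/2 = -3 + (-220 + P + t)/2 = -3 + (-110 + P/2 + t/2) = -113 + P/2 + t/2)
76390 + a(K(19), -186) = 76390 + (-113 + (1/2)*(-186) + (19*(-5 + 19))/2) = 76390 + (-113 - 93 + (19*14)/2) = 76390 + (-113 - 93 + (1/2)*266) = 76390 + (-113 - 93 + 133) = 76390 - 73 = 76317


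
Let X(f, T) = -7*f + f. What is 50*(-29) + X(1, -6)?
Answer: -1456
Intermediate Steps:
X(f, T) = -6*f
50*(-29) + X(1, -6) = 50*(-29) - 6*1 = -1450 - 6 = -1456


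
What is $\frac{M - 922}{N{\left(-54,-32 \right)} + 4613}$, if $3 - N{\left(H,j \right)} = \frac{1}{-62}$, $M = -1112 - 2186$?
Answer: $- \frac{261640}{286193} \approx -0.91421$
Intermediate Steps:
$M = -3298$
$N{\left(H,j \right)} = \frac{187}{62}$ ($N{\left(H,j \right)} = 3 - \frac{1}{-62} = 3 - - \frac{1}{62} = 3 + \frac{1}{62} = \frac{187}{62}$)
$\frac{M - 922}{N{\left(-54,-32 \right)} + 4613} = \frac{-3298 - 922}{\frac{187}{62} + 4613} = - \frac{4220}{\frac{286193}{62}} = \left(-4220\right) \frac{62}{286193} = - \frac{261640}{286193}$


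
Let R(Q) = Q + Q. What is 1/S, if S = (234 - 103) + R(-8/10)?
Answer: 5/647 ≈ 0.0077280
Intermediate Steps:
R(Q) = 2*Q
S = 647/5 (S = (234 - 103) + 2*(-8/10) = 131 + 2*(-8*⅒) = 131 + 2*(-⅘) = 131 - 8/5 = 647/5 ≈ 129.40)
1/S = 1/(647/5) = 5/647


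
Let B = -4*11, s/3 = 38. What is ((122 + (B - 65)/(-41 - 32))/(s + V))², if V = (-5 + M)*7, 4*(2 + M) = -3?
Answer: 1300323600/304397809 ≈ 4.2718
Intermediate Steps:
s = 114 (s = 3*38 = 114)
M = -11/4 (M = -2 + (¼)*(-3) = -2 - ¾ = -11/4 ≈ -2.7500)
B = -44
V = -217/4 (V = (-5 - 11/4)*7 = -31/4*7 = -217/4 ≈ -54.250)
((122 + (B - 65)/(-41 - 32))/(s + V))² = ((122 + (-44 - 65)/(-41 - 32))/(114 - 217/4))² = ((122 - 109/(-73))/(239/4))² = ((122 - 109*(-1/73))*(4/239))² = ((122 + 109/73)*(4/239))² = ((9015/73)*(4/239))² = (36060/17447)² = 1300323600/304397809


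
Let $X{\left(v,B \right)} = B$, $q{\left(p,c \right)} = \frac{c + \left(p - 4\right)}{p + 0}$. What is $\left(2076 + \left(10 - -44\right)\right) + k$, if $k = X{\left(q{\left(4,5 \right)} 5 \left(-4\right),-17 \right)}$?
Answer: $2113$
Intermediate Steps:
$q{\left(p,c \right)} = \frac{-4 + c + p}{p}$ ($q{\left(p,c \right)} = \frac{c + \left(-4 + p\right)}{p} = \frac{-4 + c + p}{p}$)
$k = -17$
$\left(2076 + \left(10 - -44\right)\right) + k = \left(2076 + \left(10 - -44\right)\right) - 17 = \left(2076 + \left(10 + 44\right)\right) - 17 = \left(2076 + 54\right) - 17 = 2130 - 17 = 2113$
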